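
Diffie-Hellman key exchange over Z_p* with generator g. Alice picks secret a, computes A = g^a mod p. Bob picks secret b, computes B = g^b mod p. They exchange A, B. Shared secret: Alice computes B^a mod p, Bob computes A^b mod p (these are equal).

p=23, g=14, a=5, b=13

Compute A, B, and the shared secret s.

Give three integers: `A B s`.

A = 14^5 mod 23  (bits of 5 = 101)
  bit 0 = 1: r = r^2 * 14 mod 23 = 1^2 * 14 = 1*14 = 14
  bit 1 = 0: r = r^2 mod 23 = 14^2 = 12
  bit 2 = 1: r = r^2 * 14 mod 23 = 12^2 * 14 = 6*14 = 15
  -> A = 15
B = 14^13 mod 23  (bits of 13 = 1101)
  bit 0 = 1: r = r^2 * 14 mod 23 = 1^2 * 14 = 1*14 = 14
  bit 1 = 1: r = r^2 * 14 mod 23 = 14^2 * 14 = 12*14 = 7
  bit 2 = 0: r = r^2 mod 23 = 7^2 = 3
  bit 3 = 1: r = r^2 * 14 mod 23 = 3^2 * 14 = 9*14 = 11
  -> B = 11
s = B^a = 11^5 mod 23  (bits of 5 = 101)
  bit 0 = 1: r = r^2 * 11 mod 23 = 1^2 * 11 = 1*11 = 11
  bit 1 = 0: r = r^2 mod 23 = 11^2 = 6
  bit 2 = 1: r = r^2 * 11 mod 23 = 6^2 * 11 = 13*11 = 5
  -> s = B^a = 5

Answer: 15 11 5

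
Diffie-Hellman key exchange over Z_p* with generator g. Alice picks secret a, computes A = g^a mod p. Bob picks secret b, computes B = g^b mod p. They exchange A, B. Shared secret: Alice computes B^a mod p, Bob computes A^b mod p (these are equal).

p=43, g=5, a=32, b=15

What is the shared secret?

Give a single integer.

A = 5^32 mod 43  (bits of 32 = 100000)
  bit 0 = 1: r = r^2 * 5 mod 43 = 1^2 * 5 = 1*5 = 5
  bit 1 = 0: r = r^2 mod 43 = 5^2 = 25
  bit 2 = 0: r = r^2 mod 43 = 25^2 = 23
  bit 3 = 0: r = r^2 mod 43 = 23^2 = 13
  bit 4 = 0: r = r^2 mod 43 = 13^2 = 40
  bit 5 = 0: r = r^2 mod 43 = 40^2 = 9
  -> A = 9
B = 5^15 mod 43  (bits of 15 = 1111)
  bit 0 = 1: r = r^2 * 5 mod 43 = 1^2 * 5 = 1*5 = 5
  bit 1 = 1: r = r^2 * 5 mod 43 = 5^2 * 5 = 25*5 = 39
  bit 2 = 1: r = r^2 * 5 mod 43 = 39^2 * 5 = 16*5 = 37
  bit 3 = 1: r = r^2 * 5 mod 43 = 37^2 * 5 = 36*5 = 8
  -> B = 8
s = B^a = 8^32 mod 43  (bits of 32 = 100000)
  bit 0 = 1: r = r^2 * 8 mod 43 = 1^2 * 8 = 1*8 = 8
  bit 1 = 0: r = r^2 mod 43 = 8^2 = 21
  bit 2 = 0: r = r^2 mod 43 = 21^2 = 11
  bit 3 = 0: r = r^2 mod 43 = 11^2 = 35
  bit 4 = 0: r = r^2 mod 43 = 35^2 = 21
  bit 5 = 0: r = r^2 mod 43 = 21^2 = 11
  -> s = B^a = 11

Answer: 11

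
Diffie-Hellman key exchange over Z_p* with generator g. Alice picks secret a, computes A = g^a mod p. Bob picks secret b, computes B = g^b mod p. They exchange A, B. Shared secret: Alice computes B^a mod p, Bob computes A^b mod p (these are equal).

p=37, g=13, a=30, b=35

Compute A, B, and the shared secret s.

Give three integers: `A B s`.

A = 13^30 mod 37  (bits of 30 = 11110)
  bit 0 = 1: r = r^2 * 13 mod 37 = 1^2 * 13 = 1*13 = 13
  bit 1 = 1: r = r^2 * 13 mod 37 = 13^2 * 13 = 21*13 = 14
  bit 2 = 1: r = r^2 * 13 mod 37 = 14^2 * 13 = 11*13 = 32
  bit 3 = 1: r = r^2 * 13 mod 37 = 32^2 * 13 = 25*13 = 29
  bit 4 = 0: r = r^2 mod 37 = 29^2 = 27
  -> A = 27
B = 13^35 mod 37  (bits of 35 = 100011)
  bit 0 = 1: r = r^2 * 13 mod 37 = 1^2 * 13 = 1*13 = 13
  bit 1 = 0: r = r^2 mod 37 = 13^2 = 21
  bit 2 = 0: r = r^2 mod 37 = 21^2 = 34
  bit 3 = 0: r = r^2 mod 37 = 34^2 = 9
  bit 4 = 1: r = r^2 * 13 mod 37 = 9^2 * 13 = 7*13 = 17
  bit 5 = 1: r = r^2 * 13 mod 37 = 17^2 * 13 = 30*13 = 20
  -> B = 20
s = B^a = 20^30 mod 37  (bits of 30 = 11110)
  bit 0 = 1: r = r^2 * 20 mod 37 = 1^2 * 20 = 1*20 = 20
  bit 1 = 1: r = r^2 * 20 mod 37 = 20^2 * 20 = 30*20 = 8
  bit 2 = 1: r = r^2 * 20 mod 37 = 8^2 * 20 = 27*20 = 22
  bit 3 = 1: r = r^2 * 20 mod 37 = 22^2 * 20 = 3*20 = 23
  bit 4 = 0: r = r^2 mod 37 = 23^2 = 11
  -> s = B^a = 11

Answer: 27 20 11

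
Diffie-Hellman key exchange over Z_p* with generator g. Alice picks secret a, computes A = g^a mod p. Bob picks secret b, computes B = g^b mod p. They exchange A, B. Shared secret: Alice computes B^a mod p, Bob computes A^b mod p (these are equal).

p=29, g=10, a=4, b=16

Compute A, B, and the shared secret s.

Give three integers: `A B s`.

A = 10^4 mod 29  (bits of 4 = 100)
  bit 0 = 1: r = r^2 * 10 mod 29 = 1^2 * 10 = 1*10 = 10
  bit 1 = 0: r = r^2 mod 29 = 10^2 = 13
  bit 2 = 0: r = r^2 mod 29 = 13^2 = 24
  -> A = 24
B = 10^16 mod 29  (bits of 16 = 10000)
  bit 0 = 1: r = r^2 * 10 mod 29 = 1^2 * 10 = 1*10 = 10
  bit 1 = 0: r = r^2 mod 29 = 10^2 = 13
  bit 2 = 0: r = r^2 mod 29 = 13^2 = 24
  bit 3 = 0: r = r^2 mod 29 = 24^2 = 25
  bit 4 = 0: r = r^2 mod 29 = 25^2 = 16
  -> B = 16
s = B^a = 16^4 mod 29  (bits of 4 = 100)
  bit 0 = 1: r = r^2 * 16 mod 29 = 1^2 * 16 = 1*16 = 16
  bit 1 = 0: r = r^2 mod 29 = 16^2 = 24
  bit 2 = 0: r = r^2 mod 29 = 24^2 = 25
  -> s = B^a = 25

Answer: 24 16 25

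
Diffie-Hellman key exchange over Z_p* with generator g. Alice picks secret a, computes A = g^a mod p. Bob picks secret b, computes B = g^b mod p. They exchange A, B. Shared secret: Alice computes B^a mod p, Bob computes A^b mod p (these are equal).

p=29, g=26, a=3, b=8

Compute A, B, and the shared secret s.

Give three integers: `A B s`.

Answer: 2 7 24

Derivation:
A = 26^3 mod 29  (bits of 3 = 11)
  bit 0 = 1: r = r^2 * 26 mod 29 = 1^2 * 26 = 1*26 = 26
  bit 1 = 1: r = r^2 * 26 mod 29 = 26^2 * 26 = 9*26 = 2
  -> A = 2
B = 26^8 mod 29  (bits of 8 = 1000)
  bit 0 = 1: r = r^2 * 26 mod 29 = 1^2 * 26 = 1*26 = 26
  bit 1 = 0: r = r^2 mod 29 = 26^2 = 9
  bit 2 = 0: r = r^2 mod 29 = 9^2 = 23
  bit 3 = 0: r = r^2 mod 29 = 23^2 = 7
  -> B = 7
s = B^a = 7^3 mod 29  (bits of 3 = 11)
  bit 0 = 1: r = r^2 * 7 mod 29 = 1^2 * 7 = 1*7 = 7
  bit 1 = 1: r = r^2 * 7 mod 29 = 7^2 * 7 = 20*7 = 24
  -> s = B^a = 24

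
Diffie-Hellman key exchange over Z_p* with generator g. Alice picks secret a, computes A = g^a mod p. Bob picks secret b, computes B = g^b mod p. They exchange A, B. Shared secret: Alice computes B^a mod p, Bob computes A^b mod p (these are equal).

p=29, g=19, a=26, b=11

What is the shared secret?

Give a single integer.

Answer: 22

Derivation:
A = 19^26 mod 29  (bits of 26 = 11010)
  bit 0 = 1: r = r^2 * 19 mod 29 = 1^2 * 19 = 1*19 = 19
  bit 1 = 1: r = r^2 * 19 mod 29 = 19^2 * 19 = 13*19 = 15
  bit 2 = 0: r = r^2 mod 29 = 15^2 = 22
  bit 3 = 1: r = r^2 * 19 mod 29 = 22^2 * 19 = 20*19 = 3
  bit 4 = 0: r = r^2 mod 29 = 3^2 = 9
  -> A = 9
B = 19^11 mod 29  (bits of 11 = 1011)
  bit 0 = 1: r = r^2 * 19 mod 29 = 1^2 * 19 = 1*19 = 19
  bit 1 = 0: r = r^2 mod 29 = 19^2 = 13
  bit 2 = 1: r = r^2 * 19 mod 29 = 13^2 * 19 = 24*19 = 21
  bit 3 = 1: r = r^2 * 19 mod 29 = 21^2 * 19 = 6*19 = 27
  -> B = 27
s = B^a = 27^26 mod 29  (bits of 26 = 11010)
  bit 0 = 1: r = r^2 * 27 mod 29 = 1^2 * 27 = 1*27 = 27
  bit 1 = 1: r = r^2 * 27 mod 29 = 27^2 * 27 = 4*27 = 21
  bit 2 = 0: r = r^2 mod 29 = 21^2 = 6
  bit 3 = 1: r = r^2 * 27 mod 29 = 6^2 * 27 = 7*27 = 15
  bit 4 = 0: r = r^2 mod 29 = 15^2 = 22
  -> s = B^a = 22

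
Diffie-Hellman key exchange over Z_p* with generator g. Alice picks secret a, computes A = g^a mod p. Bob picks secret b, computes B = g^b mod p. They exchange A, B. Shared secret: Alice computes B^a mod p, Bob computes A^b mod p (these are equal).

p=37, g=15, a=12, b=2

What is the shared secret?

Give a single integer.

A = 15^12 mod 37  (bits of 12 = 1100)
  bit 0 = 1: r = r^2 * 15 mod 37 = 1^2 * 15 = 1*15 = 15
  bit 1 = 1: r = r^2 * 15 mod 37 = 15^2 * 15 = 3*15 = 8
  bit 2 = 0: r = r^2 mod 37 = 8^2 = 27
  bit 3 = 0: r = r^2 mod 37 = 27^2 = 26
  -> A = 26
B = 15^2 mod 37  (bits of 2 = 10)
  bit 0 = 1: r = r^2 * 15 mod 37 = 1^2 * 15 = 1*15 = 15
  bit 1 = 0: r = r^2 mod 37 = 15^2 = 3
  -> B = 3
s = B^a = 3^12 mod 37  (bits of 12 = 1100)
  bit 0 = 1: r = r^2 * 3 mod 37 = 1^2 * 3 = 1*3 = 3
  bit 1 = 1: r = r^2 * 3 mod 37 = 3^2 * 3 = 9*3 = 27
  bit 2 = 0: r = r^2 mod 37 = 27^2 = 26
  bit 3 = 0: r = r^2 mod 37 = 26^2 = 10
  -> s = B^a = 10

Answer: 10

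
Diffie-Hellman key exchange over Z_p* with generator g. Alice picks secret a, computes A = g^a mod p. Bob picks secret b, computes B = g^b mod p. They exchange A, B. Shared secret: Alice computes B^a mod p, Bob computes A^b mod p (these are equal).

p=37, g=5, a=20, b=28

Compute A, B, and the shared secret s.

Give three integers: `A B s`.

Answer: 12 7 12

Derivation:
A = 5^20 mod 37  (bits of 20 = 10100)
  bit 0 = 1: r = r^2 * 5 mod 37 = 1^2 * 5 = 1*5 = 5
  bit 1 = 0: r = r^2 mod 37 = 5^2 = 25
  bit 2 = 1: r = r^2 * 5 mod 37 = 25^2 * 5 = 33*5 = 17
  bit 3 = 0: r = r^2 mod 37 = 17^2 = 30
  bit 4 = 0: r = r^2 mod 37 = 30^2 = 12
  -> A = 12
B = 5^28 mod 37  (bits of 28 = 11100)
  bit 0 = 1: r = r^2 * 5 mod 37 = 1^2 * 5 = 1*5 = 5
  bit 1 = 1: r = r^2 * 5 mod 37 = 5^2 * 5 = 25*5 = 14
  bit 2 = 1: r = r^2 * 5 mod 37 = 14^2 * 5 = 11*5 = 18
  bit 3 = 0: r = r^2 mod 37 = 18^2 = 28
  bit 4 = 0: r = r^2 mod 37 = 28^2 = 7
  -> B = 7
s = B^a = 7^20 mod 37  (bits of 20 = 10100)
  bit 0 = 1: r = r^2 * 7 mod 37 = 1^2 * 7 = 1*7 = 7
  bit 1 = 0: r = r^2 mod 37 = 7^2 = 12
  bit 2 = 1: r = r^2 * 7 mod 37 = 12^2 * 7 = 33*7 = 9
  bit 3 = 0: r = r^2 mod 37 = 9^2 = 7
  bit 4 = 0: r = r^2 mod 37 = 7^2 = 12
  -> s = B^a = 12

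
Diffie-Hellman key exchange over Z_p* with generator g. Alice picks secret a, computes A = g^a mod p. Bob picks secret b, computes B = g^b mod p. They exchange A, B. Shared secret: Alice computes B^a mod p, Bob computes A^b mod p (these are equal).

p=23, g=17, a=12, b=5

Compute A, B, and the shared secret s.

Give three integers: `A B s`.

A = 17^12 mod 23  (bits of 12 = 1100)
  bit 0 = 1: r = r^2 * 17 mod 23 = 1^2 * 17 = 1*17 = 17
  bit 1 = 1: r = r^2 * 17 mod 23 = 17^2 * 17 = 13*17 = 14
  bit 2 = 0: r = r^2 mod 23 = 14^2 = 12
  bit 3 = 0: r = r^2 mod 23 = 12^2 = 6
  -> A = 6
B = 17^5 mod 23  (bits of 5 = 101)
  bit 0 = 1: r = r^2 * 17 mod 23 = 1^2 * 17 = 1*17 = 17
  bit 1 = 0: r = r^2 mod 23 = 17^2 = 13
  bit 2 = 1: r = r^2 * 17 mod 23 = 13^2 * 17 = 8*17 = 21
  -> B = 21
s = B^a = 21^12 mod 23  (bits of 12 = 1100)
  bit 0 = 1: r = r^2 * 21 mod 23 = 1^2 * 21 = 1*21 = 21
  bit 1 = 1: r = r^2 * 21 mod 23 = 21^2 * 21 = 4*21 = 15
  bit 2 = 0: r = r^2 mod 23 = 15^2 = 18
  bit 3 = 0: r = r^2 mod 23 = 18^2 = 2
  -> s = B^a = 2

Answer: 6 21 2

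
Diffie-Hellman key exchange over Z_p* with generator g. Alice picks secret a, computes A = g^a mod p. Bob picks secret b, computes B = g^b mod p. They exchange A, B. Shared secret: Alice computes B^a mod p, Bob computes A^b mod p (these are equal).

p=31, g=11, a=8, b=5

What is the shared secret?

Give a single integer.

Answer: 5

Derivation:
A = 11^8 mod 31  (bits of 8 = 1000)
  bit 0 = 1: r = r^2 * 11 mod 31 = 1^2 * 11 = 1*11 = 11
  bit 1 = 0: r = r^2 mod 31 = 11^2 = 28
  bit 2 = 0: r = r^2 mod 31 = 28^2 = 9
  bit 3 = 0: r = r^2 mod 31 = 9^2 = 19
  -> A = 19
B = 11^5 mod 31  (bits of 5 = 101)
  bit 0 = 1: r = r^2 * 11 mod 31 = 1^2 * 11 = 1*11 = 11
  bit 1 = 0: r = r^2 mod 31 = 11^2 = 28
  bit 2 = 1: r = r^2 * 11 mod 31 = 28^2 * 11 = 9*11 = 6
  -> B = 6
s = B^a = 6^8 mod 31  (bits of 8 = 1000)
  bit 0 = 1: r = r^2 * 6 mod 31 = 1^2 * 6 = 1*6 = 6
  bit 1 = 0: r = r^2 mod 31 = 6^2 = 5
  bit 2 = 0: r = r^2 mod 31 = 5^2 = 25
  bit 3 = 0: r = r^2 mod 31 = 25^2 = 5
  -> s = B^a = 5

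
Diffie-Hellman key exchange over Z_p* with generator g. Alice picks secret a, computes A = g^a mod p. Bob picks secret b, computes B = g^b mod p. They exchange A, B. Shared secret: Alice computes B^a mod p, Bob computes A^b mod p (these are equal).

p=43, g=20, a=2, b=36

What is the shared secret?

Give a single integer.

Answer: 35

Derivation:
A = 20^2 mod 43  (bits of 2 = 10)
  bit 0 = 1: r = r^2 * 20 mod 43 = 1^2 * 20 = 1*20 = 20
  bit 1 = 0: r = r^2 mod 43 = 20^2 = 13
  -> A = 13
B = 20^36 mod 43  (bits of 36 = 100100)
  bit 0 = 1: r = r^2 * 20 mod 43 = 1^2 * 20 = 1*20 = 20
  bit 1 = 0: r = r^2 mod 43 = 20^2 = 13
  bit 2 = 0: r = r^2 mod 43 = 13^2 = 40
  bit 3 = 1: r = r^2 * 20 mod 43 = 40^2 * 20 = 9*20 = 8
  bit 4 = 0: r = r^2 mod 43 = 8^2 = 21
  bit 5 = 0: r = r^2 mod 43 = 21^2 = 11
  -> B = 11
s = B^a = 11^2 mod 43  (bits of 2 = 10)
  bit 0 = 1: r = r^2 * 11 mod 43 = 1^2 * 11 = 1*11 = 11
  bit 1 = 0: r = r^2 mod 43 = 11^2 = 35
  -> s = B^a = 35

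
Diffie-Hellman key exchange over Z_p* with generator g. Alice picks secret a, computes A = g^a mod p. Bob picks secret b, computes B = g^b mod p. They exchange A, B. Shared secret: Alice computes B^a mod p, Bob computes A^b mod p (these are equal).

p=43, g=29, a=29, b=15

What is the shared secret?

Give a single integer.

Answer: 2

Derivation:
A = 29^29 mod 43  (bits of 29 = 11101)
  bit 0 = 1: r = r^2 * 29 mod 43 = 1^2 * 29 = 1*29 = 29
  bit 1 = 1: r = r^2 * 29 mod 43 = 29^2 * 29 = 24*29 = 8
  bit 2 = 1: r = r^2 * 29 mod 43 = 8^2 * 29 = 21*29 = 7
  bit 3 = 0: r = r^2 mod 43 = 7^2 = 6
  bit 4 = 1: r = r^2 * 29 mod 43 = 6^2 * 29 = 36*29 = 12
  -> A = 12
B = 29^15 mod 43  (bits of 15 = 1111)
  bit 0 = 1: r = r^2 * 29 mod 43 = 1^2 * 29 = 1*29 = 29
  bit 1 = 1: r = r^2 * 29 mod 43 = 29^2 * 29 = 24*29 = 8
  bit 2 = 1: r = r^2 * 29 mod 43 = 8^2 * 29 = 21*29 = 7
  bit 3 = 1: r = r^2 * 29 mod 43 = 7^2 * 29 = 6*29 = 2
  -> B = 2
s = B^a = 2^29 mod 43  (bits of 29 = 11101)
  bit 0 = 1: r = r^2 * 2 mod 43 = 1^2 * 2 = 1*2 = 2
  bit 1 = 1: r = r^2 * 2 mod 43 = 2^2 * 2 = 4*2 = 8
  bit 2 = 1: r = r^2 * 2 mod 43 = 8^2 * 2 = 21*2 = 42
  bit 3 = 0: r = r^2 mod 43 = 42^2 = 1
  bit 4 = 1: r = r^2 * 2 mod 43 = 1^2 * 2 = 1*2 = 2
  -> s = B^a = 2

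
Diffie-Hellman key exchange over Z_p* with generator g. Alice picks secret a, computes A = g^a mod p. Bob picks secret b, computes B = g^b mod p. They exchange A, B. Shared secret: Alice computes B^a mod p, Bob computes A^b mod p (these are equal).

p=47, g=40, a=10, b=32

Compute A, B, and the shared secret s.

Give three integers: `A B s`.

Answer: 32 18 24

Derivation:
A = 40^10 mod 47  (bits of 10 = 1010)
  bit 0 = 1: r = r^2 * 40 mod 47 = 1^2 * 40 = 1*40 = 40
  bit 1 = 0: r = r^2 mod 47 = 40^2 = 2
  bit 2 = 1: r = r^2 * 40 mod 47 = 2^2 * 40 = 4*40 = 19
  bit 3 = 0: r = r^2 mod 47 = 19^2 = 32
  -> A = 32
B = 40^32 mod 47  (bits of 32 = 100000)
  bit 0 = 1: r = r^2 * 40 mod 47 = 1^2 * 40 = 1*40 = 40
  bit 1 = 0: r = r^2 mod 47 = 40^2 = 2
  bit 2 = 0: r = r^2 mod 47 = 2^2 = 4
  bit 3 = 0: r = r^2 mod 47 = 4^2 = 16
  bit 4 = 0: r = r^2 mod 47 = 16^2 = 21
  bit 5 = 0: r = r^2 mod 47 = 21^2 = 18
  -> B = 18
s = B^a = 18^10 mod 47  (bits of 10 = 1010)
  bit 0 = 1: r = r^2 * 18 mod 47 = 1^2 * 18 = 1*18 = 18
  bit 1 = 0: r = r^2 mod 47 = 18^2 = 42
  bit 2 = 1: r = r^2 * 18 mod 47 = 42^2 * 18 = 25*18 = 27
  bit 3 = 0: r = r^2 mod 47 = 27^2 = 24
  -> s = B^a = 24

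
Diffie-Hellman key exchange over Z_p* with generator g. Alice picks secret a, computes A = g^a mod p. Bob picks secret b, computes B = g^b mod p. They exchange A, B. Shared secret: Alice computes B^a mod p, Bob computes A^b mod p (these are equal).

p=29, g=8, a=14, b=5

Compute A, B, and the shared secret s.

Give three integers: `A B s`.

A = 8^14 mod 29  (bits of 14 = 1110)
  bit 0 = 1: r = r^2 * 8 mod 29 = 1^2 * 8 = 1*8 = 8
  bit 1 = 1: r = r^2 * 8 mod 29 = 8^2 * 8 = 6*8 = 19
  bit 2 = 1: r = r^2 * 8 mod 29 = 19^2 * 8 = 13*8 = 17
  bit 3 = 0: r = r^2 mod 29 = 17^2 = 28
  -> A = 28
B = 8^5 mod 29  (bits of 5 = 101)
  bit 0 = 1: r = r^2 * 8 mod 29 = 1^2 * 8 = 1*8 = 8
  bit 1 = 0: r = r^2 mod 29 = 8^2 = 6
  bit 2 = 1: r = r^2 * 8 mod 29 = 6^2 * 8 = 7*8 = 27
  -> B = 27
s = B^a = 27^14 mod 29  (bits of 14 = 1110)
  bit 0 = 1: r = r^2 * 27 mod 29 = 1^2 * 27 = 1*27 = 27
  bit 1 = 1: r = r^2 * 27 mod 29 = 27^2 * 27 = 4*27 = 21
  bit 2 = 1: r = r^2 * 27 mod 29 = 21^2 * 27 = 6*27 = 17
  bit 3 = 0: r = r^2 mod 29 = 17^2 = 28
  -> s = B^a = 28

Answer: 28 27 28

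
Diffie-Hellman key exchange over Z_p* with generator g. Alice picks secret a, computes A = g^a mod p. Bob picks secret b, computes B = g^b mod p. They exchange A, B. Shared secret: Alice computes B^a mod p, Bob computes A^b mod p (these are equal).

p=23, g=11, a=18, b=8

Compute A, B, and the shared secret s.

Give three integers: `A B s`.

A = 11^18 mod 23  (bits of 18 = 10010)
  bit 0 = 1: r = r^2 * 11 mod 23 = 1^2 * 11 = 1*11 = 11
  bit 1 = 0: r = r^2 mod 23 = 11^2 = 6
  bit 2 = 0: r = r^2 mod 23 = 6^2 = 13
  bit 3 = 1: r = r^2 * 11 mod 23 = 13^2 * 11 = 8*11 = 19
  bit 4 = 0: r = r^2 mod 23 = 19^2 = 16
  -> A = 16
B = 11^8 mod 23  (bits of 8 = 1000)
  bit 0 = 1: r = r^2 * 11 mod 23 = 1^2 * 11 = 1*11 = 11
  bit 1 = 0: r = r^2 mod 23 = 11^2 = 6
  bit 2 = 0: r = r^2 mod 23 = 6^2 = 13
  bit 3 = 0: r = r^2 mod 23 = 13^2 = 8
  -> B = 8
s = B^a = 8^18 mod 23  (bits of 18 = 10010)
  bit 0 = 1: r = r^2 * 8 mod 23 = 1^2 * 8 = 1*8 = 8
  bit 1 = 0: r = r^2 mod 23 = 8^2 = 18
  bit 2 = 0: r = r^2 mod 23 = 18^2 = 2
  bit 3 = 1: r = r^2 * 8 mod 23 = 2^2 * 8 = 4*8 = 9
  bit 4 = 0: r = r^2 mod 23 = 9^2 = 12
  -> s = B^a = 12

Answer: 16 8 12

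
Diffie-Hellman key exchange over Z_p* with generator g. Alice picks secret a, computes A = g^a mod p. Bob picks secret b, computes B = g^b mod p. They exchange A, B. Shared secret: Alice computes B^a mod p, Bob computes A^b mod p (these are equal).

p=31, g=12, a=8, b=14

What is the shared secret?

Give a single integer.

Answer: 7

Derivation:
A = 12^8 mod 31  (bits of 8 = 1000)
  bit 0 = 1: r = r^2 * 12 mod 31 = 1^2 * 12 = 1*12 = 12
  bit 1 = 0: r = r^2 mod 31 = 12^2 = 20
  bit 2 = 0: r = r^2 mod 31 = 20^2 = 28
  bit 3 = 0: r = r^2 mod 31 = 28^2 = 9
  -> A = 9
B = 12^14 mod 31  (bits of 14 = 1110)
  bit 0 = 1: r = r^2 * 12 mod 31 = 1^2 * 12 = 1*12 = 12
  bit 1 = 1: r = r^2 * 12 mod 31 = 12^2 * 12 = 20*12 = 23
  bit 2 = 1: r = r^2 * 12 mod 31 = 23^2 * 12 = 2*12 = 24
  bit 3 = 0: r = r^2 mod 31 = 24^2 = 18
  -> B = 18
s = B^a = 18^8 mod 31  (bits of 8 = 1000)
  bit 0 = 1: r = r^2 * 18 mod 31 = 1^2 * 18 = 1*18 = 18
  bit 1 = 0: r = r^2 mod 31 = 18^2 = 14
  bit 2 = 0: r = r^2 mod 31 = 14^2 = 10
  bit 3 = 0: r = r^2 mod 31 = 10^2 = 7
  -> s = B^a = 7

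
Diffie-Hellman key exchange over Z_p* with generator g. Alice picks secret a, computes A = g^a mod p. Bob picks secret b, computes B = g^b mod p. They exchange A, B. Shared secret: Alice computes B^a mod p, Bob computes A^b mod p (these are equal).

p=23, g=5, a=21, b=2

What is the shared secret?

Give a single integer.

A = 5^21 mod 23  (bits of 21 = 10101)
  bit 0 = 1: r = r^2 * 5 mod 23 = 1^2 * 5 = 1*5 = 5
  bit 1 = 0: r = r^2 mod 23 = 5^2 = 2
  bit 2 = 1: r = r^2 * 5 mod 23 = 2^2 * 5 = 4*5 = 20
  bit 3 = 0: r = r^2 mod 23 = 20^2 = 9
  bit 4 = 1: r = r^2 * 5 mod 23 = 9^2 * 5 = 12*5 = 14
  -> A = 14
B = 5^2 mod 23  (bits of 2 = 10)
  bit 0 = 1: r = r^2 * 5 mod 23 = 1^2 * 5 = 1*5 = 5
  bit 1 = 0: r = r^2 mod 23 = 5^2 = 2
  -> B = 2
s = B^a = 2^21 mod 23  (bits of 21 = 10101)
  bit 0 = 1: r = r^2 * 2 mod 23 = 1^2 * 2 = 1*2 = 2
  bit 1 = 0: r = r^2 mod 23 = 2^2 = 4
  bit 2 = 1: r = r^2 * 2 mod 23 = 4^2 * 2 = 16*2 = 9
  bit 3 = 0: r = r^2 mod 23 = 9^2 = 12
  bit 4 = 1: r = r^2 * 2 mod 23 = 12^2 * 2 = 6*2 = 12
  -> s = B^a = 12

Answer: 12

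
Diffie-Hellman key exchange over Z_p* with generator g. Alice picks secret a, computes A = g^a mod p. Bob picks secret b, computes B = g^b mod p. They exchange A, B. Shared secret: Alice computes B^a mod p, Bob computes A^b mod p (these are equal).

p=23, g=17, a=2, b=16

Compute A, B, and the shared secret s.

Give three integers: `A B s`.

A = 17^2 mod 23  (bits of 2 = 10)
  bit 0 = 1: r = r^2 * 17 mod 23 = 1^2 * 17 = 1*17 = 17
  bit 1 = 0: r = r^2 mod 23 = 17^2 = 13
  -> A = 13
B = 17^16 mod 23  (bits of 16 = 10000)
  bit 0 = 1: r = r^2 * 17 mod 23 = 1^2 * 17 = 1*17 = 17
  bit 1 = 0: r = r^2 mod 23 = 17^2 = 13
  bit 2 = 0: r = r^2 mod 23 = 13^2 = 8
  bit 3 = 0: r = r^2 mod 23 = 8^2 = 18
  bit 4 = 0: r = r^2 mod 23 = 18^2 = 2
  -> B = 2
s = B^a = 2^2 mod 23  (bits of 2 = 10)
  bit 0 = 1: r = r^2 * 2 mod 23 = 1^2 * 2 = 1*2 = 2
  bit 1 = 0: r = r^2 mod 23 = 2^2 = 4
  -> s = B^a = 4

Answer: 13 2 4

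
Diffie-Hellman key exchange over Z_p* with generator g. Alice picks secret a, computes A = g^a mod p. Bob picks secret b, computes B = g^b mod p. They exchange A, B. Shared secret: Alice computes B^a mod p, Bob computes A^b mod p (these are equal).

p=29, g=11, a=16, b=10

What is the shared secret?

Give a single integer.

Answer: 20

Derivation:
A = 11^16 mod 29  (bits of 16 = 10000)
  bit 0 = 1: r = r^2 * 11 mod 29 = 1^2 * 11 = 1*11 = 11
  bit 1 = 0: r = r^2 mod 29 = 11^2 = 5
  bit 2 = 0: r = r^2 mod 29 = 5^2 = 25
  bit 3 = 0: r = r^2 mod 29 = 25^2 = 16
  bit 4 = 0: r = r^2 mod 29 = 16^2 = 24
  -> A = 24
B = 11^10 mod 29  (bits of 10 = 1010)
  bit 0 = 1: r = r^2 * 11 mod 29 = 1^2 * 11 = 1*11 = 11
  bit 1 = 0: r = r^2 mod 29 = 11^2 = 5
  bit 2 = 1: r = r^2 * 11 mod 29 = 5^2 * 11 = 25*11 = 14
  bit 3 = 0: r = r^2 mod 29 = 14^2 = 22
  -> B = 22
s = B^a = 22^16 mod 29  (bits of 16 = 10000)
  bit 0 = 1: r = r^2 * 22 mod 29 = 1^2 * 22 = 1*22 = 22
  bit 1 = 0: r = r^2 mod 29 = 22^2 = 20
  bit 2 = 0: r = r^2 mod 29 = 20^2 = 23
  bit 3 = 0: r = r^2 mod 29 = 23^2 = 7
  bit 4 = 0: r = r^2 mod 29 = 7^2 = 20
  -> s = B^a = 20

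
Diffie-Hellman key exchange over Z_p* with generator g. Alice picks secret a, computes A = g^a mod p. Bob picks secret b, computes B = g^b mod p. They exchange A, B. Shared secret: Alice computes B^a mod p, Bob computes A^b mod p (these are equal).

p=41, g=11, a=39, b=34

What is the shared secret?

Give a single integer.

A = 11^39 mod 41  (bits of 39 = 100111)
  bit 0 = 1: r = r^2 * 11 mod 41 = 1^2 * 11 = 1*11 = 11
  bit 1 = 0: r = r^2 mod 41 = 11^2 = 39
  bit 2 = 0: r = r^2 mod 41 = 39^2 = 4
  bit 3 = 1: r = r^2 * 11 mod 41 = 4^2 * 11 = 16*11 = 12
  bit 4 = 1: r = r^2 * 11 mod 41 = 12^2 * 11 = 21*11 = 26
  bit 5 = 1: r = r^2 * 11 mod 41 = 26^2 * 11 = 20*11 = 15
  -> A = 15
B = 11^34 mod 41  (bits of 34 = 100010)
  bit 0 = 1: r = r^2 * 11 mod 41 = 1^2 * 11 = 1*11 = 11
  bit 1 = 0: r = r^2 mod 41 = 11^2 = 39
  bit 2 = 0: r = r^2 mod 41 = 39^2 = 4
  bit 3 = 0: r = r^2 mod 41 = 4^2 = 16
  bit 4 = 1: r = r^2 * 11 mod 41 = 16^2 * 11 = 10*11 = 28
  bit 5 = 0: r = r^2 mod 41 = 28^2 = 5
  -> B = 5
s = B^a = 5^39 mod 41  (bits of 39 = 100111)
  bit 0 = 1: r = r^2 * 5 mod 41 = 1^2 * 5 = 1*5 = 5
  bit 1 = 0: r = r^2 mod 41 = 5^2 = 25
  bit 2 = 0: r = r^2 mod 41 = 25^2 = 10
  bit 3 = 1: r = r^2 * 5 mod 41 = 10^2 * 5 = 18*5 = 8
  bit 4 = 1: r = r^2 * 5 mod 41 = 8^2 * 5 = 23*5 = 33
  bit 5 = 1: r = r^2 * 5 mod 41 = 33^2 * 5 = 23*5 = 33
  -> s = B^a = 33

Answer: 33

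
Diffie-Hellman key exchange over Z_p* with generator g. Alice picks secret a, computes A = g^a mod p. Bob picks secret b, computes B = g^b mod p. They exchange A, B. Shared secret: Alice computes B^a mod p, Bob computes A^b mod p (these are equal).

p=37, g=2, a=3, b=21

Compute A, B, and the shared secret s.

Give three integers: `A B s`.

Answer: 8 29 6

Derivation:
A = 2^3 mod 37  (bits of 3 = 11)
  bit 0 = 1: r = r^2 * 2 mod 37 = 1^2 * 2 = 1*2 = 2
  bit 1 = 1: r = r^2 * 2 mod 37 = 2^2 * 2 = 4*2 = 8
  -> A = 8
B = 2^21 mod 37  (bits of 21 = 10101)
  bit 0 = 1: r = r^2 * 2 mod 37 = 1^2 * 2 = 1*2 = 2
  bit 1 = 0: r = r^2 mod 37 = 2^2 = 4
  bit 2 = 1: r = r^2 * 2 mod 37 = 4^2 * 2 = 16*2 = 32
  bit 3 = 0: r = r^2 mod 37 = 32^2 = 25
  bit 4 = 1: r = r^2 * 2 mod 37 = 25^2 * 2 = 33*2 = 29
  -> B = 29
s = B^a = 29^3 mod 37  (bits of 3 = 11)
  bit 0 = 1: r = r^2 * 29 mod 37 = 1^2 * 29 = 1*29 = 29
  bit 1 = 1: r = r^2 * 29 mod 37 = 29^2 * 29 = 27*29 = 6
  -> s = B^a = 6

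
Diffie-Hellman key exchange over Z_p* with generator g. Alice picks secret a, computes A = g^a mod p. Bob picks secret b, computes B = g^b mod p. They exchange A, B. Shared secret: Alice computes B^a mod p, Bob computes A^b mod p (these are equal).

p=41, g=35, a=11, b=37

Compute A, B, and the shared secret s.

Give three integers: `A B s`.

A = 35^11 mod 41  (bits of 11 = 1011)
  bit 0 = 1: r = r^2 * 35 mod 41 = 1^2 * 35 = 1*35 = 35
  bit 1 = 0: r = r^2 mod 41 = 35^2 = 36
  bit 2 = 1: r = r^2 * 35 mod 41 = 36^2 * 35 = 25*35 = 14
  bit 3 = 1: r = r^2 * 35 mod 41 = 14^2 * 35 = 32*35 = 13
  -> A = 13
B = 35^37 mod 41  (bits of 37 = 100101)
  bit 0 = 1: r = r^2 * 35 mod 41 = 1^2 * 35 = 1*35 = 35
  bit 1 = 0: r = r^2 mod 41 = 35^2 = 36
  bit 2 = 0: r = r^2 mod 41 = 36^2 = 25
  bit 3 = 1: r = r^2 * 35 mod 41 = 25^2 * 35 = 10*35 = 22
  bit 4 = 0: r = r^2 mod 41 = 22^2 = 33
  bit 5 = 1: r = r^2 * 35 mod 41 = 33^2 * 35 = 23*35 = 26
  -> B = 26
s = B^a = 26^11 mod 41  (bits of 11 = 1011)
  bit 0 = 1: r = r^2 * 26 mod 41 = 1^2 * 26 = 1*26 = 26
  bit 1 = 0: r = r^2 mod 41 = 26^2 = 20
  bit 2 = 1: r = r^2 * 26 mod 41 = 20^2 * 26 = 31*26 = 27
  bit 3 = 1: r = r^2 * 26 mod 41 = 27^2 * 26 = 32*26 = 12
  -> s = B^a = 12

Answer: 13 26 12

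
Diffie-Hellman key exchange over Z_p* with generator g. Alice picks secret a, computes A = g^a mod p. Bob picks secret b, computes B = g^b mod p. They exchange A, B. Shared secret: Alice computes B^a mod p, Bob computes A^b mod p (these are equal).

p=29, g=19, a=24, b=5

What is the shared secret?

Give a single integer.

Answer: 25

Derivation:
A = 19^24 mod 29  (bits of 24 = 11000)
  bit 0 = 1: r = r^2 * 19 mod 29 = 1^2 * 19 = 1*19 = 19
  bit 1 = 1: r = r^2 * 19 mod 29 = 19^2 * 19 = 13*19 = 15
  bit 2 = 0: r = r^2 mod 29 = 15^2 = 22
  bit 3 = 0: r = r^2 mod 29 = 22^2 = 20
  bit 4 = 0: r = r^2 mod 29 = 20^2 = 23
  -> A = 23
B = 19^5 mod 29  (bits of 5 = 101)
  bit 0 = 1: r = r^2 * 19 mod 29 = 1^2 * 19 = 1*19 = 19
  bit 1 = 0: r = r^2 mod 29 = 19^2 = 13
  bit 2 = 1: r = r^2 * 19 mod 29 = 13^2 * 19 = 24*19 = 21
  -> B = 21
s = B^a = 21^24 mod 29  (bits of 24 = 11000)
  bit 0 = 1: r = r^2 * 21 mod 29 = 1^2 * 21 = 1*21 = 21
  bit 1 = 1: r = r^2 * 21 mod 29 = 21^2 * 21 = 6*21 = 10
  bit 2 = 0: r = r^2 mod 29 = 10^2 = 13
  bit 3 = 0: r = r^2 mod 29 = 13^2 = 24
  bit 4 = 0: r = r^2 mod 29 = 24^2 = 25
  -> s = B^a = 25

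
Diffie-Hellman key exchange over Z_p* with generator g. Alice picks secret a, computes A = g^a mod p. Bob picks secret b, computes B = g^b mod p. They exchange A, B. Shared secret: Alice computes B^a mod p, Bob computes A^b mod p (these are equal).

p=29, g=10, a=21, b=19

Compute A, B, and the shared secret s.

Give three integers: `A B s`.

Answer: 12 21 17

Derivation:
A = 10^21 mod 29  (bits of 21 = 10101)
  bit 0 = 1: r = r^2 * 10 mod 29 = 1^2 * 10 = 1*10 = 10
  bit 1 = 0: r = r^2 mod 29 = 10^2 = 13
  bit 2 = 1: r = r^2 * 10 mod 29 = 13^2 * 10 = 24*10 = 8
  bit 3 = 0: r = r^2 mod 29 = 8^2 = 6
  bit 4 = 1: r = r^2 * 10 mod 29 = 6^2 * 10 = 7*10 = 12
  -> A = 12
B = 10^19 mod 29  (bits of 19 = 10011)
  bit 0 = 1: r = r^2 * 10 mod 29 = 1^2 * 10 = 1*10 = 10
  bit 1 = 0: r = r^2 mod 29 = 10^2 = 13
  bit 2 = 0: r = r^2 mod 29 = 13^2 = 24
  bit 3 = 1: r = r^2 * 10 mod 29 = 24^2 * 10 = 25*10 = 18
  bit 4 = 1: r = r^2 * 10 mod 29 = 18^2 * 10 = 5*10 = 21
  -> B = 21
s = B^a = 21^21 mod 29  (bits of 21 = 10101)
  bit 0 = 1: r = r^2 * 21 mod 29 = 1^2 * 21 = 1*21 = 21
  bit 1 = 0: r = r^2 mod 29 = 21^2 = 6
  bit 2 = 1: r = r^2 * 21 mod 29 = 6^2 * 21 = 7*21 = 2
  bit 3 = 0: r = r^2 mod 29 = 2^2 = 4
  bit 4 = 1: r = r^2 * 21 mod 29 = 4^2 * 21 = 16*21 = 17
  -> s = B^a = 17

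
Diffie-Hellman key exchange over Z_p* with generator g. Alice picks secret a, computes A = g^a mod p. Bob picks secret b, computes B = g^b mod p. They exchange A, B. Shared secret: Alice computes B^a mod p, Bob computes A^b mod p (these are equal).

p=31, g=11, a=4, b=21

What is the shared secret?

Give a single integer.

A = 11^4 mod 31  (bits of 4 = 100)
  bit 0 = 1: r = r^2 * 11 mod 31 = 1^2 * 11 = 1*11 = 11
  bit 1 = 0: r = r^2 mod 31 = 11^2 = 28
  bit 2 = 0: r = r^2 mod 31 = 28^2 = 9
  -> A = 9
B = 11^21 mod 31  (bits of 21 = 10101)
  bit 0 = 1: r = r^2 * 11 mod 31 = 1^2 * 11 = 1*11 = 11
  bit 1 = 0: r = r^2 mod 31 = 11^2 = 28
  bit 2 = 1: r = r^2 * 11 mod 31 = 28^2 * 11 = 9*11 = 6
  bit 3 = 0: r = r^2 mod 31 = 6^2 = 5
  bit 4 = 1: r = r^2 * 11 mod 31 = 5^2 * 11 = 25*11 = 27
  -> B = 27
s = B^a = 27^4 mod 31  (bits of 4 = 100)
  bit 0 = 1: r = r^2 * 27 mod 31 = 1^2 * 27 = 1*27 = 27
  bit 1 = 0: r = r^2 mod 31 = 27^2 = 16
  bit 2 = 0: r = r^2 mod 31 = 16^2 = 8
  -> s = B^a = 8

Answer: 8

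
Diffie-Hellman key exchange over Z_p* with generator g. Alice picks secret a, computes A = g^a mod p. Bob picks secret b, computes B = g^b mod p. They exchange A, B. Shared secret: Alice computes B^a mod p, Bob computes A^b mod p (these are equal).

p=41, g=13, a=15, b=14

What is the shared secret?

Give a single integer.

Answer: 9

Derivation:
A = 13^15 mod 41  (bits of 15 = 1111)
  bit 0 = 1: r = r^2 * 13 mod 41 = 1^2 * 13 = 1*13 = 13
  bit 1 = 1: r = r^2 * 13 mod 41 = 13^2 * 13 = 5*13 = 24
  bit 2 = 1: r = r^2 * 13 mod 41 = 24^2 * 13 = 2*13 = 26
  bit 3 = 1: r = r^2 * 13 mod 41 = 26^2 * 13 = 20*13 = 14
  -> A = 14
B = 13^14 mod 41  (bits of 14 = 1110)
  bit 0 = 1: r = r^2 * 13 mod 41 = 1^2 * 13 = 1*13 = 13
  bit 1 = 1: r = r^2 * 13 mod 41 = 13^2 * 13 = 5*13 = 24
  bit 2 = 1: r = r^2 * 13 mod 41 = 24^2 * 13 = 2*13 = 26
  bit 3 = 0: r = r^2 mod 41 = 26^2 = 20
  -> B = 20
s = B^a = 20^15 mod 41  (bits of 15 = 1111)
  bit 0 = 1: r = r^2 * 20 mod 41 = 1^2 * 20 = 1*20 = 20
  bit 1 = 1: r = r^2 * 20 mod 41 = 20^2 * 20 = 31*20 = 5
  bit 2 = 1: r = r^2 * 20 mod 41 = 5^2 * 20 = 25*20 = 8
  bit 3 = 1: r = r^2 * 20 mod 41 = 8^2 * 20 = 23*20 = 9
  -> s = B^a = 9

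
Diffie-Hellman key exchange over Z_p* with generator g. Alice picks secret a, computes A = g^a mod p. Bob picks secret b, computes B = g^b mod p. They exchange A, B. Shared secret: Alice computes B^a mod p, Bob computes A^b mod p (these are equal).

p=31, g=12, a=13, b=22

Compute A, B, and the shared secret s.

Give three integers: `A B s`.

A = 12^13 mod 31  (bits of 13 = 1101)
  bit 0 = 1: r = r^2 * 12 mod 31 = 1^2 * 12 = 1*12 = 12
  bit 1 = 1: r = r^2 * 12 mod 31 = 12^2 * 12 = 20*12 = 23
  bit 2 = 0: r = r^2 mod 31 = 23^2 = 2
  bit 3 = 1: r = r^2 * 12 mod 31 = 2^2 * 12 = 4*12 = 17
  -> A = 17
B = 12^22 mod 31  (bits of 22 = 10110)
  bit 0 = 1: r = r^2 * 12 mod 31 = 1^2 * 12 = 1*12 = 12
  bit 1 = 0: r = r^2 mod 31 = 12^2 = 20
  bit 2 = 1: r = r^2 * 12 mod 31 = 20^2 * 12 = 28*12 = 26
  bit 3 = 1: r = r^2 * 12 mod 31 = 26^2 * 12 = 25*12 = 21
  bit 4 = 0: r = r^2 mod 31 = 21^2 = 7
  -> B = 7
s = B^a = 7^13 mod 31  (bits of 13 = 1101)
  bit 0 = 1: r = r^2 * 7 mod 31 = 1^2 * 7 = 1*7 = 7
  bit 1 = 1: r = r^2 * 7 mod 31 = 7^2 * 7 = 18*7 = 2
  bit 2 = 0: r = r^2 mod 31 = 2^2 = 4
  bit 3 = 1: r = r^2 * 7 mod 31 = 4^2 * 7 = 16*7 = 19
  -> s = B^a = 19

Answer: 17 7 19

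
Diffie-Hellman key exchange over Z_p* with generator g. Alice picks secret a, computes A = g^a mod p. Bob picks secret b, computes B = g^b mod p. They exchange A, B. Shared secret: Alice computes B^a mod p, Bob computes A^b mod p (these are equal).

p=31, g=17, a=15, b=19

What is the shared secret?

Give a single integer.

Answer: 30

Derivation:
A = 17^15 mod 31  (bits of 15 = 1111)
  bit 0 = 1: r = r^2 * 17 mod 31 = 1^2 * 17 = 1*17 = 17
  bit 1 = 1: r = r^2 * 17 mod 31 = 17^2 * 17 = 10*17 = 15
  bit 2 = 1: r = r^2 * 17 mod 31 = 15^2 * 17 = 8*17 = 12
  bit 3 = 1: r = r^2 * 17 mod 31 = 12^2 * 17 = 20*17 = 30
  -> A = 30
B = 17^19 mod 31  (bits of 19 = 10011)
  bit 0 = 1: r = r^2 * 17 mod 31 = 1^2 * 17 = 1*17 = 17
  bit 1 = 0: r = r^2 mod 31 = 17^2 = 10
  bit 2 = 0: r = r^2 mod 31 = 10^2 = 7
  bit 3 = 1: r = r^2 * 17 mod 31 = 7^2 * 17 = 18*17 = 27
  bit 4 = 1: r = r^2 * 17 mod 31 = 27^2 * 17 = 16*17 = 24
  -> B = 24
s = B^a = 24^15 mod 31  (bits of 15 = 1111)
  bit 0 = 1: r = r^2 * 24 mod 31 = 1^2 * 24 = 1*24 = 24
  bit 1 = 1: r = r^2 * 24 mod 31 = 24^2 * 24 = 18*24 = 29
  bit 2 = 1: r = r^2 * 24 mod 31 = 29^2 * 24 = 4*24 = 3
  bit 3 = 1: r = r^2 * 24 mod 31 = 3^2 * 24 = 9*24 = 30
  -> s = B^a = 30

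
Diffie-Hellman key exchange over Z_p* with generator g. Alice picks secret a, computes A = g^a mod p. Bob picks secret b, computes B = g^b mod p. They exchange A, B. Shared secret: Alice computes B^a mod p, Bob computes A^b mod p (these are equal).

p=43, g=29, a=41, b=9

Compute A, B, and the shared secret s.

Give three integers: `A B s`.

A = 29^41 mod 43  (bits of 41 = 101001)
  bit 0 = 1: r = r^2 * 29 mod 43 = 1^2 * 29 = 1*29 = 29
  bit 1 = 0: r = r^2 mod 43 = 29^2 = 24
  bit 2 = 1: r = r^2 * 29 mod 43 = 24^2 * 29 = 17*29 = 20
  bit 3 = 0: r = r^2 mod 43 = 20^2 = 13
  bit 4 = 0: r = r^2 mod 43 = 13^2 = 40
  bit 5 = 1: r = r^2 * 29 mod 43 = 40^2 * 29 = 9*29 = 3
  -> A = 3
B = 29^9 mod 43  (bits of 9 = 1001)
  bit 0 = 1: r = r^2 * 29 mod 43 = 1^2 * 29 = 1*29 = 29
  bit 1 = 0: r = r^2 mod 43 = 29^2 = 24
  bit 2 = 0: r = r^2 mod 43 = 24^2 = 17
  bit 3 = 1: r = r^2 * 29 mod 43 = 17^2 * 29 = 31*29 = 39
  -> B = 39
s = B^a = 39^41 mod 43  (bits of 41 = 101001)
  bit 0 = 1: r = r^2 * 39 mod 43 = 1^2 * 39 = 1*39 = 39
  bit 1 = 0: r = r^2 mod 43 = 39^2 = 16
  bit 2 = 1: r = r^2 * 39 mod 43 = 16^2 * 39 = 41*39 = 8
  bit 3 = 0: r = r^2 mod 43 = 8^2 = 21
  bit 4 = 0: r = r^2 mod 43 = 21^2 = 11
  bit 5 = 1: r = r^2 * 39 mod 43 = 11^2 * 39 = 35*39 = 32
  -> s = B^a = 32

Answer: 3 39 32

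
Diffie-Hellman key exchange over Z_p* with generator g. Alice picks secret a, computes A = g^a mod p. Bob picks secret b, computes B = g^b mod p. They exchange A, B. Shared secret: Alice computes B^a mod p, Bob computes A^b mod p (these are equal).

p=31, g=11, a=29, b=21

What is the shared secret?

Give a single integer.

Answer: 23

Derivation:
A = 11^29 mod 31  (bits of 29 = 11101)
  bit 0 = 1: r = r^2 * 11 mod 31 = 1^2 * 11 = 1*11 = 11
  bit 1 = 1: r = r^2 * 11 mod 31 = 11^2 * 11 = 28*11 = 29
  bit 2 = 1: r = r^2 * 11 mod 31 = 29^2 * 11 = 4*11 = 13
  bit 3 = 0: r = r^2 mod 31 = 13^2 = 14
  bit 4 = 1: r = r^2 * 11 mod 31 = 14^2 * 11 = 10*11 = 17
  -> A = 17
B = 11^21 mod 31  (bits of 21 = 10101)
  bit 0 = 1: r = r^2 * 11 mod 31 = 1^2 * 11 = 1*11 = 11
  bit 1 = 0: r = r^2 mod 31 = 11^2 = 28
  bit 2 = 1: r = r^2 * 11 mod 31 = 28^2 * 11 = 9*11 = 6
  bit 3 = 0: r = r^2 mod 31 = 6^2 = 5
  bit 4 = 1: r = r^2 * 11 mod 31 = 5^2 * 11 = 25*11 = 27
  -> B = 27
s = B^a = 27^29 mod 31  (bits of 29 = 11101)
  bit 0 = 1: r = r^2 * 27 mod 31 = 1^2 * 27 = 1*27 = 27
  bit 1 = 1: r = r^2 * 27 mod 31 = 27^2 * 27 = 16*27 = 29
  bit 2 = 1: r = r^2 * 27 mod 31 = 29^2 * 27 = 4*27 = 15
  bit 3 = 0: r = r^2 mod 31 = 15^2 = 8
  bit 4 = 1: r = r^2 * 27 mod 31 = 8^2 * 27 = 2*27 = 23
  -> s = B^a = 23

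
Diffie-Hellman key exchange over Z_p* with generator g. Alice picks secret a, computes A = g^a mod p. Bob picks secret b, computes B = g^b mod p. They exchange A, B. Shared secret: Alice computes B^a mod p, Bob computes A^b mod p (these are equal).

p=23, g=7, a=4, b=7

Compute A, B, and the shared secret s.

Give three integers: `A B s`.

A = 7^4 mod 23  (bits of 4 = 100)
  bit 0 = 1: r = r^2 * 7 mod 23 = 1^2 * 7 = 1*7 = 7
  bit 1 = 0: r = r^2 mod 23 = 7^2 = 3
  bit 2 = 0: r = r^2 mod 23 = 3^2 = 9
  -> A = 9
B = 7^7 mod 23  (bits of 7 = 111)
  bit 0 = 1: r = r^2 * 7 mod 23 = 1^2 * 7 = 1*7 = 7
  bit 1 = 1: r = r^2 * 7 mod 23 = 7^2 * 7 = 3*7 = 21
  bit 2 = 1: r = r^2 * 7 mod 23 = 21^2 * 7 = 4*7 = 5
  -> B = 5
s = B^a = 5^4 mod 23  (bits of 4 = 100)
  bit 0 = 1: r = r^2 * 5 mod 23 = 1^2 * 5 = 1*5 = 5
  bit 1 = 0: r = r^2 mod 23 = 5^2 = 2
  bit 2 = 0: r = r^2 mod 23 = 2^2 = 4
  -> s = B^a = 4

Answer: 9 5 4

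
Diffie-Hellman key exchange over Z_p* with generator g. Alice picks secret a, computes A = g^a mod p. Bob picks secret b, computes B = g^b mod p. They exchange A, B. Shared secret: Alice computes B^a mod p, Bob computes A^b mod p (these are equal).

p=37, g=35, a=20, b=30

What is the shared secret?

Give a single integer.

Answer: 10

Derivation:
A = 35^20 mod 37  (bits of 20 = 10100)
  bit 0 = 1: r = r^2 * 35 mod 37 = 1^2 * 35 = 1*35 = 35
  bit 1 = 0: r = r^2 mod 37 = 35^2 = 4
  bit 2 = 1: r = r^2 * 35 mod 37 = 4^2 * 35 = 16*35 = 5
  bit 3 = 0: r = r^2 mod 37 = 5^2 = 25
  bit 4 = 0: r = r^2 mod 37 = 25^2 = 33
  -> A = 33
B = 35^30 mod 37  (bits of 30 = 11110)
  bit 0 = 1: r = r^2 * 35 mod 37 = 1^2 * 35 = 1*35 = 35
  bit 1 = 1: r = r^2 * 35 mod 37 = 35^2 * 35 = 4*35 = 29
  bit 2 = 1: r = r^2 * 35 mod 37 = 29^2 * 35 = 27*35 = 20
  bit 3 = 1: r = r^2 * 35 mod 37 = 20^2 * 35 = 30*35 = 14
  bit 4 = 0: r = r^2 mod 37 = 14^2 = 11
  -> B = 11
s = B^a = 11^20 mod 37  (bits of 20 = 10100)
  bit 0 = 1: r = r^2 * 11 mod 37 = 1^2 * 11 = 1*11 = 11
  bit 1 = 0: r = r^2 mod 37 = 11^2 = 10
  bit 2 = 1: r = r^2 * 11 mod 37 = 10^2 * 11 = 26*11 = 27
  bit 3 = 0: r = r^2 mod 37 = 27^2 = 26
  bit 4 = 0: r = r^2 mod 37 = 26^2 = 10
  -> s = B^a = 10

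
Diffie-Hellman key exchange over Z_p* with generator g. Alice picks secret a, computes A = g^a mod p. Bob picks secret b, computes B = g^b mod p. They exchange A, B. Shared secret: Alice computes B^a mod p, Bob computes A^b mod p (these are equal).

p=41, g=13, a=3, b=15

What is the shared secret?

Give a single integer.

A = 13^3 mod 41  (bits of 3 = 11)
  bit 0 = 1: r = r^2 * 13 mod 41 = 1^2 * 13 = 1*13 = 13
  bit 1 = 1: r = r^2 * 13 mod 41 = 13^2 * 13 = 5*13 = 24
  -> A = 24
B = 13^15 mod 41  (bits of 15 = 1111)
  bit 0 = 1: r = r^2 * 13 mod 41 = 1^2 * 13 = 1*13 = 13
  bit 1 = 1: r = r^2 * 13 mod 41 = 13^2 * 13 = 5*13 = 24
  bit 2 = 1: r = r^2 * 13 mod 41 = 24^2 * 13 = 2*13 = 26
  bit 3 = 1: r = r^2 * 13 mod 41 = 26^2 * 13 = 20*13 = 14
  -> B = 14
s = B^a = 14^3 mod 41  (bits of 3 = 11)
  bit 0 = 1: r = r^2 * 14 mod 41 = 1^2 * 14 = 1*14 = 14
  bit 1 = 1: r = r^2 * 14 mod 41 = 14^2 * 14 = 32*14 = 38
  -> s = B^a = 38

Answer: 38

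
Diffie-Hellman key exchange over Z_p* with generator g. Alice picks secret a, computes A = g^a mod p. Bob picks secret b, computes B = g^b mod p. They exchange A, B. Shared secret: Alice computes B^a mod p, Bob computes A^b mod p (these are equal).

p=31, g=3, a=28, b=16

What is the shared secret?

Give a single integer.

A = 3^28 mod 31  (bits of 28 = 11100)
  bit 0 = 1: r = r^2 * 3 mod 31 = 1^2 * 3 = 1*3 = 3
  bit 1 = 1: r = r^2 * 3 mod 31 = 3^2 * 3 = 9*3 = 27
  bit 2 = 1: r = r^2 * 3 mod 31 = 27^2 * 3 = 16*3 = 17
  bit 3 = 0: r = r^2 mod 31 = 17^2 = 10
  bit 4 = 0: r = r^2 mod 31 = 10^2 = 7
  -> A = 7
B = 3^16 mod 31  (bits of 16 = 10000)
  bit 0 = 1: r = r^2 * 3 mod 31 = 1^2 * 3 = 1*3 = 3
  bit 1 = 0: r = r^2 mod 31 = 3^2 = 9
  bit 2 = 0: r = r^2 mod 31 = 9^2 = 19
  bit 3 = 0: r = r^2 mod 31 = 19^2 = 20
  bit 4 = 0: r = r^2 mod 31 = 20^2 = 28
  -> B = 28
s = B^a = 28^28 mod 31  (bits of 28 = 11100)
  bit 0 = 1: r = r^2 * 28 mod 31 = 1^2 * 28 = 1*28 = 28
  bit 1 = 1: r = r^2 * 28 mod 31 = 28^2 * 28 = 9*28 = 4
  bit 2 = 1: r = r^2 * 28 mod 31 = 4^2 * 28 = 16*28 = 14
  bit 3 = 0: r = r^2 mod 31 = 14^2 = 10
  bit 4 = 0: r = r^2 mod 31 = 10^2 = 7
  -> s = B^a = 7

Answer: 7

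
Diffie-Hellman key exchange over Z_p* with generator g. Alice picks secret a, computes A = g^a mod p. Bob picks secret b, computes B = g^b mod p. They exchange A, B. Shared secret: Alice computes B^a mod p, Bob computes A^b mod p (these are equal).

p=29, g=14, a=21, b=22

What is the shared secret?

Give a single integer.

A = 14^21 mod 29  (bits of 21 = 10101)
  bit 0 = 1: r = r^2 * 14 mod 29 = 1^2 * 14 = 1*14 = 14
  bit 1 = 0: r = r^2 mod 29 = 14^2 = 22
  bit 2 = 1: r = r^2 * 14 mod 29 = 22^2 * 14 = 20*14 = 19
  bit 3 = 0: r = r^2 mod 29 = 19^2 = 13
  bit 4 = 1: r = r^2 * 14 mod 29 = 13^2 * 14 = 24*14 = 17
  -> A = 17
B = 14^22 mod 29  (bits of 22 = 10110)
  bit 0 = 1: r = r^2 * 14 mod 29 = 1^2 * 14 = 1*14 = 14
  bit 1 = 0: r = r^2 mod 29 = 14^2 = 22
  bit 2 = 1: r = r^2 * 14 mod 29 = 22^2 * 14 = 20*14 = 19
  bit 3 = 1: r = r^2 * 14 mod 29 = 19^2 * 14 = 13*14 = 8
  bit 4 = 0: r = r^2 mod 29 = 8^2 = 6
  -> B = 6
s = B^a = 6^21 mod 29  (bits of 21 = 10101)
  bit 0 = 1: r = r^2 * 6 mod 29 = 1^2 * 6 = 1*6 = 6
  bit 1 = 0: r = r^2 mod 29 = 6^2 = 7
  bit 2 = 1: r = r^2 * 6 mod 29 = 7^2 * 6 = 20*6 = 4
  bit 3 = 0: r = r^2 mod 29 = 4^2 = 16
  bit 4 = 1: r = r^2 * 6 mod 29 = 16^2 * 6 = 24*6 = 28
  -> s = B^a = 28

Answer: 28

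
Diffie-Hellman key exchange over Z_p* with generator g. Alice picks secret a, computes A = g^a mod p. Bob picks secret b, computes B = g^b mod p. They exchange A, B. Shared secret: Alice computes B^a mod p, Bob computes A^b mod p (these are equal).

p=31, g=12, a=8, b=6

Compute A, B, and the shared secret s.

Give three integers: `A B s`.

A = 12^8 mod 31  (bits of 8 = 1000)
  bit 0 = 1: r = r^2 * 12 mod 31 = 1^2 * 12 = 1*12 = 12
  bit 1 = 0: r = r^2 mod 31 = 12^2 = 20
  bit 2 = 0: r = r^2 mod 31 = 20^2 = 28
  bit 3 = 0: r = r^2 mod 31 = 28^2 = 9
  -> A = 9
B = 12^6 mod 31  (bits of 6 = 110)
  bit 0 = 1: r = r^2 * 12 mod 31 = 1^2 * 12 = 1*12 = 12
  bit 1 = 1: r = r^2 * 12 mod 31 = 12^2 * 12 = 20*12 = 23
  bit 2 = 0: r = r^2 mod 31 = 23^2 = 2
  -> B = 2
s = B^a = 2^8 mod 31  (bits of 8 = 1000)
  bit 0 = 1: r = r^2 * 2 mod 31 = 1^2 * 2 = 1*2 = 2
  bit 1 = 0: r = r^2 mod 31 = 2^2 = 4
  bit 2 = 0: r = r^2 mod 31 = 4^2 = 16
  bit 3 = 0: r = r^2 mod 31 = 16^2 = 8
  -> s = B^a = 8

Answer: 9 2 8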